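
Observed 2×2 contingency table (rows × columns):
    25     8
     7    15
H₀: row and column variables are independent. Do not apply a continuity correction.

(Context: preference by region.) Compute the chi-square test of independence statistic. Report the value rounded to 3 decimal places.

Row totals [33, 22], col totals [32, 23], n=55
χ² = (25−19.20)²/19.20 + (8−13.80)²/13.80 + (7−12.80)²/12.80 + (15−9.20)²/9.20 = 10.4744
df = 1

test statistic = 10.474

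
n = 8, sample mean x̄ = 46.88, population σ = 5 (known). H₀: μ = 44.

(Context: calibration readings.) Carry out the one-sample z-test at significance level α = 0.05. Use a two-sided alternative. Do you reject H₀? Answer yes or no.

SE = σ/√n = 5/√8 = 1.7678
z = (x̄−μ₀)/SE = (46.88−44)/1.7678 = 1.6292
p-value (two-sided) = 0.10328
At α=0.05: p ≥ α → fail to reject H₀

reject H₀: no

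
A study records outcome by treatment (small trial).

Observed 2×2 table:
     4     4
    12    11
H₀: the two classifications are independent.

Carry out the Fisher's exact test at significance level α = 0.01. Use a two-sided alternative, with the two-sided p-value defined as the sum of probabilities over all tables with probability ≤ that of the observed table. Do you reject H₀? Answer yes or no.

reject H₀: no

Margins: r₁=8, r₂=23, c₁=16, c₂=15, n=31
p_obs = C(8,4)·C(23,12)/C(31,16); sum pmf over tables with pmf ≤ p_obs
p-value (two-sided) = 1.00000
At α=0.01: p ≥ α → fail to reject H₀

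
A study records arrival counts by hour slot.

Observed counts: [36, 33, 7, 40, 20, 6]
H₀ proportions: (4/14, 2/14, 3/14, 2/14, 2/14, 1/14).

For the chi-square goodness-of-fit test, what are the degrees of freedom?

degrees of freedom = 5

df = k − 1 = 6 − 1 = 5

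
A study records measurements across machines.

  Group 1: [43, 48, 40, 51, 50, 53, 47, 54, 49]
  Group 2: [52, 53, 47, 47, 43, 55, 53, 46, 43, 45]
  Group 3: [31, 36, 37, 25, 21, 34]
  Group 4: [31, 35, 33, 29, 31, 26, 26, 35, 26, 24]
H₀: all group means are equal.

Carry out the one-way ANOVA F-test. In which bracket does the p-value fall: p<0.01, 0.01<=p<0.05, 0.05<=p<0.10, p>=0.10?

p-value bracket: p<0.01

Group means [48.33, 48.40, 30.67, 29.60], grand mean 39.971
SSB = Σnᵢ(x̄ᵢ−x̄)² = 2934.838; SSW = ΣΣ(x−x̄ᵢ)² = 692.133
MSB = 2934.838/3 = 978.2794; MSW = 692.133/31 = 22.3269
F = MSB/MSW = 43.8162
df = (3, 31)
p-value (upper-tail) = 0.00000
→ bracket: p<0.01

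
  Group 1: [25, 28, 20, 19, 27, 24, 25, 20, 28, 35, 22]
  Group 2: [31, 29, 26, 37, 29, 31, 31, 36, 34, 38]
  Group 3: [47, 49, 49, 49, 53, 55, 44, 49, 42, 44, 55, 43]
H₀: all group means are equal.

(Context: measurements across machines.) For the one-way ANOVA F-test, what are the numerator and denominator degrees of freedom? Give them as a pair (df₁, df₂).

degrees of freedom = [2, 30]

k = 3 groups, N = 33 total
df = (k−1, N−k) = (3−1, 33−3) = (2, 30)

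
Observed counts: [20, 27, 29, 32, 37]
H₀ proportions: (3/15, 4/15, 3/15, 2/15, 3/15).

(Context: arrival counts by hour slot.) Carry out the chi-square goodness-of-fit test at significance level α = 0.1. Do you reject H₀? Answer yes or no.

n = 145; E_i = n·p_i = [29.00, 38.67, 29.00, 19.33, 29.00]
χ² = (20−29.00)²/29.00 + (27−38.67)²/38.67 + (29−29.00)²/29.00 + (32−19.33)²/19.33 + (37−29.00)²/29.00 = 16.8190
df = 4
p-value (upper-tail) = 0.00210
At α=0.1: p < α → reject H₀

reject H₀: yes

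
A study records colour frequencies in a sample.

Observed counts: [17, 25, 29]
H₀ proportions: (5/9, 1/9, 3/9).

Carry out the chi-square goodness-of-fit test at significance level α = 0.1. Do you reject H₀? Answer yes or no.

n = 71; E_i = n·p_i = [39.44, 7.89, 23.67]
χ² = (17−39.44)²/39.44 + (25−7.89)²/7.89 + (29−23.67)²/23.67 = 51.0873
df = 2
p-value (upper-tail) = 0.00000
At α=0.1: p < α → reject H₀

reject H₀: yes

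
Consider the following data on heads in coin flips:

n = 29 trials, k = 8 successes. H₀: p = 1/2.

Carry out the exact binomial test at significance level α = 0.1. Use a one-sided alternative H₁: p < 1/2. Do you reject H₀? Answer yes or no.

Exact binomial: n=29, k=8, p₀=1/2=0.5000
P(X≤8) from Σ C(n,i)·p₀^i·(1−p₀)^(n−i)
p-value (one-sided, H₁ less) = 0.01206
At α=0.1: p < α → reject H₀

reject H₀: yes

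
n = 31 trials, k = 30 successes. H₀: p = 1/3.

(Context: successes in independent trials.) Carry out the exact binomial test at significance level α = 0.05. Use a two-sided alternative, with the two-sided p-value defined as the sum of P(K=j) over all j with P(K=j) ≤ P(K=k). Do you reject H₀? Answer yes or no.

reject H₀: yes

Exact binomial: n=31, k=30, p₀=1/3=0.3333
P(X=j) = C(n,j)·p₀^j·(1−p₀)^(n−j); p = Σ P(X=j) over j with P(X=j) ≤ P(X=30)
p-value (two-sided) = 0.00000
At α=0.05: p < α → reject H₀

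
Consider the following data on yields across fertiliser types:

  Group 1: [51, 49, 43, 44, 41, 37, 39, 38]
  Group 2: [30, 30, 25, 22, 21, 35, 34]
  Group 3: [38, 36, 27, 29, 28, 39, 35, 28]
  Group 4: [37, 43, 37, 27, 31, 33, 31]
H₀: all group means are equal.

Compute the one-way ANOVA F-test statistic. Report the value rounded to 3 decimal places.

test statistic = 10.509

Group means [42.75, 28.14, 32.50, 34.14], grand mean 34.600
SSB = Σnᵢ(x̄ᵢ−x̄)² = 859.986; SSW = ΣΣ(x−x̄ᵢ)² = 709.214
MSB = 859.986/3 = 286.6619; MSW = 709.214/26 = 27.2775
F = MSB/MSW = 10.5091
df = (3, 26)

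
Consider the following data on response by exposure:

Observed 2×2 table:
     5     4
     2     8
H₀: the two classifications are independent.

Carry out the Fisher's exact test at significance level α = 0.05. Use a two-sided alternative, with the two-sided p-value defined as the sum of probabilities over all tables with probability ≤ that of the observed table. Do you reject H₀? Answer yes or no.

Margins: r₁=9, r₂=10, c₁=7, c₂=12, n=19
p_obs = C(9,5)·C(10,2)/C(19,7); sum pmf over tables with pmf ≤ p_obs
p-value (two-sided) = 0.16980
At α=0.05: p ≥ α → fail to reject H₀

reject H₀: no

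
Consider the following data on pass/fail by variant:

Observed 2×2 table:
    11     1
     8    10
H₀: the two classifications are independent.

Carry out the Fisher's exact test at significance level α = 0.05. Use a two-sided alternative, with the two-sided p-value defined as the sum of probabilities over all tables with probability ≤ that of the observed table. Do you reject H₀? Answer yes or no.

reject H₀: yes

Margins: r₁=12, r₂=18, c₁=19, c₂=11, n=30
p_obs = C(12,11)·C(18,8)/C(30,19); sum pmf over tables with pmf ≤ p_obs
p-value (two-sided) = 0.01823
At α=0.05: p < α → reject H₀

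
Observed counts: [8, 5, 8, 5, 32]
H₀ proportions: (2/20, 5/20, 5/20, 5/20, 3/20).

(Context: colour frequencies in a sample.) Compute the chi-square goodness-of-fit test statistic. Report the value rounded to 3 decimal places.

n = 58; E_i = n·p_i = [5.80, 14.50, 14.50, 14.50, 8.70]
χ² = (8−5.80)²/5.80 + (5−14.50)²/14.50 + (8−14.50)²/14.50 + (5−14.50)²/14.50 + (32−8.70)²/8.70 = 78.5977
df = 4

test statistic = 78.598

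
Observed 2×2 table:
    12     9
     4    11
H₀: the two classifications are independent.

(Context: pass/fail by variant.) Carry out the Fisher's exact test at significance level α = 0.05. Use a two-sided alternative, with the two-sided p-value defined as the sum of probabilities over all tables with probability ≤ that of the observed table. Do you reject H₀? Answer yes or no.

Margins: r₁=21, r₂=15, c₁=16, c₂=20, n=36
p_obs = C(21,12)·C(15,4)/C(36,16); sum pmf over tables with pmf ≤ p_obs
p-value (two-sided) = 0.09585
At α=0.05: p ≥ α → fail to reject H₀

reject H₀: no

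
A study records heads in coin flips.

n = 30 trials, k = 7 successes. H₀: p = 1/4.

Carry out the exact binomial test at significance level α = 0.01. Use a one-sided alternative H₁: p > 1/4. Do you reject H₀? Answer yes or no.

Exact binomial: n=30, k=7, p₀=1/4=0.2500
P(X≥7) from Σ C(n,i)·p₀^i·(1−p₀)^(n−i)
p-value (one-sided, H₁ greater) = 0.65195
At α=0.01: p ≥ α → fail to reject H₀

reject H₀: no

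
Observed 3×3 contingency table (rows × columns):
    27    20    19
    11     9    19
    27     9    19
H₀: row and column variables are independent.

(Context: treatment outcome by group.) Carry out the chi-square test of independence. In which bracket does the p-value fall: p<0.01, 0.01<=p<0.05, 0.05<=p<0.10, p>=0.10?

Row totals [66, 39, 55], col totals [65, 38, 57], n=160
χ² = (27−26.81)²/26.81 + (20−15.68)²/15.68 + (19−23.51)²/23.51 + (11−15.84)²/15.84 + (9−9.26)²/9.26 + (19−13.89)²/13.89 + (27−22.34)²/22.34 + (9−13.06)²/13.06 + (19−19.59)²/19.59 = 7.6774
df = 4
p-value (upper-tail) = 0.10414
→ bracket: p>=0.10

p-value bracket: p>=0.10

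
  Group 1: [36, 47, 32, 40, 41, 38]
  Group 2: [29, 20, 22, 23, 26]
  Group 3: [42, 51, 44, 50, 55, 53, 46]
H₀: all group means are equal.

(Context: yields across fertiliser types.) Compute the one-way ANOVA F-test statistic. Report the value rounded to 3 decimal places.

Group means [39.00, 24.00, 48.71], grand mean 38.611
SSB = Σnᵢ(x̄ᵢ−x̄)² = 1782.849; SSW = ΣΣ(x−x̄ᵢ)² = 317.429
MSB = 1782.849/2 = 891.4246; MSW = 317.429/15 = 21.1619
F = MSB/MSW = 42.1240
df = (2, 15)

test statistic = 42.124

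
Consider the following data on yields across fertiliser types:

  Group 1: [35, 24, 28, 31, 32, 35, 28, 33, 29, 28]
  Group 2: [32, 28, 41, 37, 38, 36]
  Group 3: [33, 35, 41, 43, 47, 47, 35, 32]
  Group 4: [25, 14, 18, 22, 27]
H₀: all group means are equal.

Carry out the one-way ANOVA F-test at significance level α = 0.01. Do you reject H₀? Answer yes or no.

reject H₀: yes

Group means [30.30, 35.33, 39.12, 21.20], grand mean 32.207
SSB = Σnᵢ(x̄ᵢ−x̄)² = 1083.650; SSW = ΣΣ(x−x̄ᵢ)² = 595.108
MSB = 1083.650/3 = 361.2168; MSW = 595.108/25 = 23.8043
F = MSB/MSW = 15.1744
df = (3, 25)
p-value (upper-tail) = 0.00001
At α=0.01: p < α → reject H₀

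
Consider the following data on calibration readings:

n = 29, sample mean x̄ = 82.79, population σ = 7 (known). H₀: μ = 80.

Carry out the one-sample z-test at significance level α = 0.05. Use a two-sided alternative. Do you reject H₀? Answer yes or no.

reject H₀: yes

SE = σ/√n = 7/√29 = 1.2999
z = (x̄−μ₀)/SE = (82.79−80)/1.2999 = 2.1464
p-value (two-sided) = 0.03184
At α=0.05: p < α → reject H₀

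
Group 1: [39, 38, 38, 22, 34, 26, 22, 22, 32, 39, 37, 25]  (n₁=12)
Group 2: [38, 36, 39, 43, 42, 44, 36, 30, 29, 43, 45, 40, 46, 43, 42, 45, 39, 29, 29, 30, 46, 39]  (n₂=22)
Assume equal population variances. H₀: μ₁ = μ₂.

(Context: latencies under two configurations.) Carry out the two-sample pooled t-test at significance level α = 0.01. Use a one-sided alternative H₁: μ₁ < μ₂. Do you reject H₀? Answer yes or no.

reject H₀: yes

x̄₁=31.167, s₁=7.234, n₁=12
x̄₂=38.773, s₂=5.944, n₂=22
s_p² = [11·7.234² + 21·5.944²]/32 = 41.1728
SE = √(s_p²·(1/12+1/22)) = 2.3027
t = (31.167−38.773)/2.3027 = -3.3031
df = 32
p-value (one-sided, H₁ less) = 0.00118
At α=0.01: p < α → reject H₀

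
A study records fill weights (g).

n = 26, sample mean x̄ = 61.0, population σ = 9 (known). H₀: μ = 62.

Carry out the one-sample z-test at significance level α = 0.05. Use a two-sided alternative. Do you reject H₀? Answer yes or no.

SE = σ/√n = 9/√26 = 1.7650
z = (x̄−μ₀)/SE = (61.0−62)/1.7650 = -0.5666
p-value (two-sided) = 0.57101
At α=0.05: p ≥ α → fail to reject H₀

reject H₀: no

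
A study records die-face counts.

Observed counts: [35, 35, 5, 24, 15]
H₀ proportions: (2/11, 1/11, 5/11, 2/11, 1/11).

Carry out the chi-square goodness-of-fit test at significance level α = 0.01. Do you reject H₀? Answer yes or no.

reject H₀: yes

n = 114; E_i = n·p_i = [20.73, 10.36, 51.82, 20.73, 10.36]
χ² = (35−20.73)²/20.73 + (35−10.36)²/10.36 + (5−51.82)²/51.82 + (24−20.73)²/20.73 + (15−10.36)²/10.36 = 113.2851
df = 4
p-value (upper-tail) = 0.00000
At α=0.01: p < α → reject H₀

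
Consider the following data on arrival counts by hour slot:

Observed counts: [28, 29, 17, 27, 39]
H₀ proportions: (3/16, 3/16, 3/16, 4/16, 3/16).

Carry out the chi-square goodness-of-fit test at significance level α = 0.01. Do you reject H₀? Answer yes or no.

reject H₀: no

n = 140; E_i = n·p_i = [26.25, 26.25, 26.25, 35.00, 26.25]
χ² = (28−26.25)²/26.25 + (29−26.25)²/26.25 + (17−26.25)²/26.25 + (27−35.00)²/35.00 + (39−26.25)²/26.25 = 11.6857
df = 4
p-value (upper-tail) = 0.01985
At α=0.01: p ≥ α → fail to reject H₀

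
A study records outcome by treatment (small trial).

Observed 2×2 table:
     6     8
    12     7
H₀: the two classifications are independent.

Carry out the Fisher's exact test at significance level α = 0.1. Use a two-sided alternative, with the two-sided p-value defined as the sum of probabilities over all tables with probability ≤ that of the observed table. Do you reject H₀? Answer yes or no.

Margins: r₁=14, r₂=19, c₁=18, c₂=15, n=33
p_obs = C(14,6)·C(19,12)/C(33,18); sum pmf over tables with pmf ≤ p_obs
p-value (two-sided) = 0.30411
At α=0.1: p ≥ α → fail to reject H₀

reject H₀: no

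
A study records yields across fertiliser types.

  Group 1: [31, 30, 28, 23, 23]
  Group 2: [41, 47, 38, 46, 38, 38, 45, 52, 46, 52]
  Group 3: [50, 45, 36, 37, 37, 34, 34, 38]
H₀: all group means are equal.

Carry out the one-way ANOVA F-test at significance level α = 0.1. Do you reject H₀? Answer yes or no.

reject H₀: yes

Group means [27.00, 44.30, 38.88], grand mean 38.652
SSB = Σnᵢ(x̄ᵢ−x̄)² = 998.242; SSW = ΣΣ(x−x̄ᵢ)² = 544.975
MSB = 998.242/2 = 499.1212; MSW = 544.975/20 = 27.2487
F = MSB/MSW = 18.3172
df = (2, 20)
p-value (upper-tail) = 0.00003
At α=0.1: p < α → reject H₀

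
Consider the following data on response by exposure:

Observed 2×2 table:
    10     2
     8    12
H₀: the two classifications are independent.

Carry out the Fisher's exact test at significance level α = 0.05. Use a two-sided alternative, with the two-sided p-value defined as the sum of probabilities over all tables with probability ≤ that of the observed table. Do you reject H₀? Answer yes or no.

Margins: r₁=12, r₂=20, c₁=18, c₂=14, n=32
p_obs = C(12,10)·C(20,8)/C(32,18); sum pmf over tables with pmf ≤ p_obs
p-value (two-sided) = 0.02763
At α=0.05: p < α → reject H₀

reject H₀: yes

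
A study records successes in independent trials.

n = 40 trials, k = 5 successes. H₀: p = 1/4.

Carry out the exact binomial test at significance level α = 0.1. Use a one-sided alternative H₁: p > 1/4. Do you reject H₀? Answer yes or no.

reject H₀: no

Exact binomial: n=40, k=5, p₀=1/4=0.2500
P(X≥5) from Σ C(n,i)·p₀^i·(1−p₀)^(n−i)
p-value (one-sided, H₁ greater) = 0.98396
At α=0.1: p ≥ α → fail to reject H₀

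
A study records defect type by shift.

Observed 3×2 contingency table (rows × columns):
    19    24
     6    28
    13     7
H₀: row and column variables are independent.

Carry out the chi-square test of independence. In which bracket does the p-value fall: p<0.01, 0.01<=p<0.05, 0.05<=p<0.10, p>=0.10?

Row totals [43, 34, 20], col totals [38, 59], n=97
χ² = (19−16.85)²/16.85 + (24−26.15)²/26.15 + (6−13.32)²/13.32 + (28−20.68)²/20.68 + (13−7.84)²/7.84 + (7−12.16)²/12.16 = 12.6639
df = 2
p-value (upper-tail) = 0.00178
→ bracket: p<0.01

p-value bracket: p<0.01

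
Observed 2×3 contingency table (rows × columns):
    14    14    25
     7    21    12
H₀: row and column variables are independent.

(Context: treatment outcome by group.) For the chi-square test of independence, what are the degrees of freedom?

df = (r−1)(c−1) = (2−1)·(3−1) = 2

degrees of freedom = 2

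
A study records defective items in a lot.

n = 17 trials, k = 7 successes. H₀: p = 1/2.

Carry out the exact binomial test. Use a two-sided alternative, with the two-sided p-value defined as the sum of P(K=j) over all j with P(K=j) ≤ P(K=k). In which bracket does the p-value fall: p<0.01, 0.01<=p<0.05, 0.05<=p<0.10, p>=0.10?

p-value bracket: p>=0.10

Exact binomial: n=17, k=7, p₀=1/2=0.5000
P(X=j) = C(n,j)·p₀^j·(1−p₀)^(n−j); p = Σ P(X=j) over j with P(X=j) ≤ P(X=7)
p-value (two-sided) = 0.62906
→ bracket: p>=0.10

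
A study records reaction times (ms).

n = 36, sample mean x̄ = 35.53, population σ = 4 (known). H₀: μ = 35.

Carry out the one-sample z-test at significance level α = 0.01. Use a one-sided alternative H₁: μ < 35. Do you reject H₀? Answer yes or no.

SE = σ/√n = 4/√36 = 0.6667
z = (x̄−μ₀)/SE = (35.53−35)/0.6667 = 0.7950
p-value (one-sided, H₁ less) = 0.78669
At α=0.01: p ≥ α → fail to reject H₀

reject H₀: no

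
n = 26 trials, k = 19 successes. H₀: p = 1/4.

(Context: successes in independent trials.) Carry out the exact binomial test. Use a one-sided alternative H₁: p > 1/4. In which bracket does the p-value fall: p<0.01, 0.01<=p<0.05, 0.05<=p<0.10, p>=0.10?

Exact binomial: n=26, k=19, p₀=1/4=0.2500
P(X≥19) from Σ C(n,i)·p₀^i·(1−p₀)^(n−i)
p-value (one-sided, H₁ greater) = 0.00000
→ bracket: p<0.01

p-value bracket: p<0.01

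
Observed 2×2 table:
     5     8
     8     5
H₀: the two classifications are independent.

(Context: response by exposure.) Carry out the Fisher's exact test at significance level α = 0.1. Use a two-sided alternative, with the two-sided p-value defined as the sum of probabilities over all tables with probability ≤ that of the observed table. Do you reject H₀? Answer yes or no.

reject H₀: no

Margins: r₁=13, r₂=13, c₁=13, c₂=13, n=26
p_obs = C(13,5)·C(13,8)/C(26,13); sum pmf over tables with pmf ≤ p_obs
p-value (two-sided) = 0.43375
At α=0.1: p ≥ α → fail to reject H₀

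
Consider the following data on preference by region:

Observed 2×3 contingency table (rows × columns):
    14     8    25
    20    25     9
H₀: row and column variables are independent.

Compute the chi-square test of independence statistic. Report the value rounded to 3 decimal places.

test statistic = 16.942

Row totals [47, 54], col totals [34, 33, 34], n=101
χ² = (14−15.82)²/15.82 + (8−15.36)²/15.36 + (25−15.82)²/15.82 + (20−18.18)²/18.18 + (25−17.64)²/17.64 + (9−18.18)²/18.18 = 16.9420
df = 2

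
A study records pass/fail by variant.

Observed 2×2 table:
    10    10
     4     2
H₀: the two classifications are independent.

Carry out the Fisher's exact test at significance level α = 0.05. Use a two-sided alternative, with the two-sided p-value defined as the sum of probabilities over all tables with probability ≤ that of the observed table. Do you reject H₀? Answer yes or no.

Margins: r₁=20, r₂=6, c₁=14, c₂=12, n=26
p_obs = C(20,10)·C(6,4)/C(26,14); sum pmf over tables with pmf ≤ p_obs
p-value (two-sided) = 0.65217
At α=0.05: p ≥ α → fail to reject H₀

reject H₀: no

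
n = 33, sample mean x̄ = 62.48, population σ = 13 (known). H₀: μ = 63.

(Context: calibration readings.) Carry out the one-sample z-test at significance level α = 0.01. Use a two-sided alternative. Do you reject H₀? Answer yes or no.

reject H₀: no

SE = σ/√n = 13/√33 = 2.2630
z = (x̄−μ₀)/SE = (62.48−63)/2.2630 = -0.2298
p-value (two-sided) = 0.81826
At α=0.01: p ≥ α → fail to reject H₀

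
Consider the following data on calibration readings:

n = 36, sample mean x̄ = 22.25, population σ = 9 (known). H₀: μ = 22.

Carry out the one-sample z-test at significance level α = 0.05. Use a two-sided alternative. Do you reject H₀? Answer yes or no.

SE = σ/√n = 9/√36 = 1.5000
z = (x̄−μ₀)/SE = (22.25−22)/1.5000 = 0.1667
p-value (two-sided) = 0.86763
At α=0.05: p ≥ α → fail to reject H₀

reject H₀: no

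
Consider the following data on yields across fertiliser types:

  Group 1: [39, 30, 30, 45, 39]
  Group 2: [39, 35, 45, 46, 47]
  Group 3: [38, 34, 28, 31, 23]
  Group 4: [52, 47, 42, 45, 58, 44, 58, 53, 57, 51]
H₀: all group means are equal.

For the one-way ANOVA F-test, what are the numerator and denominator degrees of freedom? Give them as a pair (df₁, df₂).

k = 4 groups, N = 25 total
df = (k−1, N−k) = (4−1, 25−4) = (3, 21)

degrees of freedom = [3, 21]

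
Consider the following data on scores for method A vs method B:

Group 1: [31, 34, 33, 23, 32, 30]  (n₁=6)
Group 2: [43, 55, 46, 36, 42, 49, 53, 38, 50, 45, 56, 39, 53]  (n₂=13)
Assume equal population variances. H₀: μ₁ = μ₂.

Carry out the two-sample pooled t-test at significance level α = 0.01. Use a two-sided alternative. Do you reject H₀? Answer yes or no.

reject H₀: yes

x̄₁=30.500, s₁=3.937, n₁=6
x̄₂=46.538, s₂=6.703, n₂=13
s_p² = [5·3.937² + 12·6.703²]/17 = 36.2783
SE = √(s_p²·(1/6+1/13)) = 2.9727
t = (30.500−46.538)/2.9727 = -5.3952
df = 17
p-value (two-sided) = 0.00005
At α=0.01: p < α → reject H₀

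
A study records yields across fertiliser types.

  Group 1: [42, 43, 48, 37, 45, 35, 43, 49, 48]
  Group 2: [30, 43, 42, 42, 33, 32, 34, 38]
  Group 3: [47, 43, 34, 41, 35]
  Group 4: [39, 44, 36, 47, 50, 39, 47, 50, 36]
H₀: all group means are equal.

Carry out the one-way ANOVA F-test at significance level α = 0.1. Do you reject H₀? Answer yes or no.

reject H₀: yes

Group means [43.33, 36.75, 40.00, 43.11], grand mean 41.032
SSB = Σnᵢ(x̄ᵢ−x̄)² = 238.579; SSW = ΣΣ(x−x̄ᵢ)² = 756.389
MSB = 238.579/3 = 79.5263; MSW = 756.389/27 = 28.0144
F = MSB/MSW = 2.8388
df = (3, 27)
p-value (upper-tail) = 0.05669
At α=0.1: p < α → reject H₀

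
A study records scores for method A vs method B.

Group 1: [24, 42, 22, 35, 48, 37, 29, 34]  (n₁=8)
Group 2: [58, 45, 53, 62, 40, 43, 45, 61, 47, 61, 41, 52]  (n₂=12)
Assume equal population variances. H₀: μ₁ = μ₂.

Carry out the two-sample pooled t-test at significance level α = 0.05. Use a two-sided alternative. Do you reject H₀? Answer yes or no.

reject H₀: yes

x̄₁=33.875, s₁=8.774, n₁=8
x̄₂=50.667, s₂=8.239, n₂=12
s_p² = [7·8.774² + 11·8.239²]/18 = 71.4190
SE = √(s_p²·(1/8+1/12)) = 3.8573
t = (33.875−50.667)/3.8573 = -4.3532
df = 18
p-value (two-sided) = 0.00038
At α=0.05: p < α → reject H₀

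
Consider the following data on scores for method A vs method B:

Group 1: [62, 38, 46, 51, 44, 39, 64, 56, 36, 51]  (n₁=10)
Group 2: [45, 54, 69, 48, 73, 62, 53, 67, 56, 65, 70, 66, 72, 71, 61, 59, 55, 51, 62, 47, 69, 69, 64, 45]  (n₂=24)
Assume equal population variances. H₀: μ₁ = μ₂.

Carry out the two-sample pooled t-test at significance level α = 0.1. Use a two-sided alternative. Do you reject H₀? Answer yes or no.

x̄₁=48.700, s₁=9.855, n₁=10
x̄₂=60.542, s₂=9.031, n₂=24
s_p² = [9·9.855² + 23·9.031²]/32 = 85.9393
SE = √(s_p²·(1/10+1/24)) = 3.4892
t = (48.700−60.542)/3.4892 = -3.3938
df = 32
p-value (two-sided) = 0.00185
At α=0.1: p < α → reject H₀

reject H₀: yes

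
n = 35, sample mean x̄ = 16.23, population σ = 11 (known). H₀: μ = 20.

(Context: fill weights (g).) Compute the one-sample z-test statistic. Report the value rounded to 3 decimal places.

test statistic = -2.028

SE = σ/√n = 11/√35 = 1.8593
z = (x̄−μ₀)/SE = (16.23−20)/1.8593 = -2.0276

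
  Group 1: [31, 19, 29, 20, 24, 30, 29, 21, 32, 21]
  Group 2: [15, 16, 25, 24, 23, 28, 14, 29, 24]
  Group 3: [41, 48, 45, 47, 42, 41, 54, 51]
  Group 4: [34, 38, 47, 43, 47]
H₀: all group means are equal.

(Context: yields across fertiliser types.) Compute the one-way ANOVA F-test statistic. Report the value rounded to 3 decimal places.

test statistic = 40.696

Group means [25.60, 22.00, 46.12, 41.80], grand mean 32.250
SSB = Σnᵢ(x̄ᵢ−x̄)² = 3383.925; SSW = ΣΣ(x−x̄ᵢ)² = 776.075
MSB = 3383.925/3 = 1127.9750; MSW = 776.075/28 = 27.7170
F = MSB/MSW = 40.6962
df = (3, 28)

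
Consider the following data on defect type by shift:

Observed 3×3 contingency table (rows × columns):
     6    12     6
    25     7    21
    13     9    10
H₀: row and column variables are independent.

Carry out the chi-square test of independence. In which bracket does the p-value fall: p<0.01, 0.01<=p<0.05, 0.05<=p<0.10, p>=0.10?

Row totals [24, 53, 32], col totals [44, 28, 37], n=109
χ² = (6−9.69)²/9.69 + (12−6.17)²/6.17 + (6−8.15)²/8.15 + (25−21.39)²/21.39 + (7−13.61)²/13.61 + (21−17.99)²/17.99 + (13−12.92)²/12.92 + (9−8.22)²/8.22 + (10−10.86)²/10.86 = 11.9596
df = 4
p-value (upper-tail) = 0.01765
→ bracket: 0.01<=p<0.05

p-value bracket: 0.01<=p<0.05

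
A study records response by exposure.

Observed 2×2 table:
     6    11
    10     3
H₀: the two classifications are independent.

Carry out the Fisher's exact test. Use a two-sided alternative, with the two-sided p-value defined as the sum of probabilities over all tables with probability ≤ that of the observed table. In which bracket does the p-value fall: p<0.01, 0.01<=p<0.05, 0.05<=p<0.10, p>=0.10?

p-value bracket: 0.01<=p<0.05

Margins: r₁=17, r₂=13, c₁=16, c₂=14, n=30
p_obs = C(17,6)·C(13,10)/C(30,16); sum pmf over tables with pmf ≤ p_obs
p-value (two-sided) = 0.03293
→ bracket: 0.01<=p<0.05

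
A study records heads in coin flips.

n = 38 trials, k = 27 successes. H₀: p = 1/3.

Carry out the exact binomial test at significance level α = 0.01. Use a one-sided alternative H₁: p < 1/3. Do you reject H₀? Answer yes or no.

Exact binomial: n=38, k=27, p₀=1/3=0.3333
P(X≤27) from Σ C(n,i)·p₀^i·(1−p₀)^(n−i)
p-value (one-sided, H₁ less) = 1.00000
At α=0.01: p ≥ α → fail to reject H₀

reject H₀: no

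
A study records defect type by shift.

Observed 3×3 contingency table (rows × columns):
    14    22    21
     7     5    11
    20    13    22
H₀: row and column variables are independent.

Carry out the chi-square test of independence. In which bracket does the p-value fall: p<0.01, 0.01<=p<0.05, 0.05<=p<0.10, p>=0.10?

p-value bracket: p>=0.10

Row totals [57, 23, 55], col totals [41, 40, 54], n=135
χ² = (14−17.31)²/17.31 + (22−16.89)²/16.89 + (21−22.80)²/22.80 + (7−6.99)²/6.99 + (5−6.81)²/6.81 + (11−9.20)²/9.20 + (20−16.70)²/16.70 + (13−16.30)²/16.30 + (22−22.00)²/22.00 = 4.4749
df = 4
p-value (upper-tail) = 0.34553
→ bracket: p>=0.10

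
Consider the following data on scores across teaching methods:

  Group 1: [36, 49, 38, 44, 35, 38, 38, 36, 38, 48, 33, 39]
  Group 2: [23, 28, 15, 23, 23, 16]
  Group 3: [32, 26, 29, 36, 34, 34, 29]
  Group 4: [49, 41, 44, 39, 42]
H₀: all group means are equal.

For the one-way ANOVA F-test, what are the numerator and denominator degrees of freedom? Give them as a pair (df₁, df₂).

degrees of freedom = [3, 26]

k = 4 groups, N = 30 total
df = (k−1, N−k) = (4−1, 30−4) = (3, 26)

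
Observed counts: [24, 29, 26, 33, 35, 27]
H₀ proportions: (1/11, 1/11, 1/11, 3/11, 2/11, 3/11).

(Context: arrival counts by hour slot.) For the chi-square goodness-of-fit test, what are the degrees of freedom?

degrees of freedom = 5

df = k − 1 = 6 − 1 = 5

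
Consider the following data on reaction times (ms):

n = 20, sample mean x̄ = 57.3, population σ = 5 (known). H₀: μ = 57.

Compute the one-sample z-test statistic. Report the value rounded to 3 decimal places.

SE = σ/√n = 5/√20 = 1.1180
z = (x̄−μ₀)/SE = (57.3−57)/1.1180 = 0.2683

test statistic = 0.268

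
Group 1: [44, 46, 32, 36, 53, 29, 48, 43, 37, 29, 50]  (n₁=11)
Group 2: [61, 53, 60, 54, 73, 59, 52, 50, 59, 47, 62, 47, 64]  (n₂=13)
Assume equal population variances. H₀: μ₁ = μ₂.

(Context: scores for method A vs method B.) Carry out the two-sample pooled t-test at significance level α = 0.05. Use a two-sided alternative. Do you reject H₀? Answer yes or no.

reject H₀: yes

x̄₁=40.636, s₁=8.488, n₁=11
x̄₂=57.000, s₂=7.427, n₂=13
s_p² = [10·8.488² + 12·7.427²]/22 = 62.8430
SE = √(s_p²·(1/11+1/13)) = 3.2476
t = (40.636−57.000)/3.2476 = -5.0386
df = 22
p-value (two-sided) = 0.00005
At α=0.05: p < α → reject H₀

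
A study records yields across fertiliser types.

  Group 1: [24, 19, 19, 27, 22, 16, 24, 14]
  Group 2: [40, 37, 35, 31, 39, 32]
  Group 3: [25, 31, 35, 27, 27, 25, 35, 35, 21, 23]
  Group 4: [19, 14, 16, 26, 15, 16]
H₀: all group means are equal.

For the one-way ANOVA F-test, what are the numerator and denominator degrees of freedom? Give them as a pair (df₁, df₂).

degrees of freedom = [3, 26]

k = 4 groups, N = 30 total
df = (k−1, N−k) = (4−1, 30−4) = (3, 26)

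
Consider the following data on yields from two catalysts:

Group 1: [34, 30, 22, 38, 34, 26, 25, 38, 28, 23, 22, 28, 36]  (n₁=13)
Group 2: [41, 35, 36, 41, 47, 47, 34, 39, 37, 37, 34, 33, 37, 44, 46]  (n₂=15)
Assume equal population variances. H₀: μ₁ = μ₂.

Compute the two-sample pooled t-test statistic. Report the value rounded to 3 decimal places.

x̄₁=29.538, s₁=5.911, n₁=13
x̄₂=39.200, s₂=4.873, n₂=15
s_p² = [12·5.911² + 14·4.873²]/26 = 28.9089
SE = √(s_p²·(1/13+1/15)) = 2.0374
t = (29.538−39.200)/2.0374 = -4.7421
df = 26

test statistic = -4.742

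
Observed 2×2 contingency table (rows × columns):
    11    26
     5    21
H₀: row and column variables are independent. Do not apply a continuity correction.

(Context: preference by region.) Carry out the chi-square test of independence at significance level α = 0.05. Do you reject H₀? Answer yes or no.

Row totals [37, 26], col totals [16, 47], n=63
χ² = (11−9.40)²/9.40 + (26−27.60)²/27.60 + (5−6.60)²/6.60 + (21−19.40)²/19.40 = 0.8884
df = 1
p-value (upper-tail) = 0.34592
At α=0.05: p ≥ α → fail to reject H₀

reject H₀: no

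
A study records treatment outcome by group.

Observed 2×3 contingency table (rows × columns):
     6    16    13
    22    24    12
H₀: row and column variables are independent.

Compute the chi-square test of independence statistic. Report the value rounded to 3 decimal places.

Row totals [35, 58], col totals [28, 40, 25], n=93
χ² = (6−10.54)²/10.54 + (16−15.05)²/15.05 + (13−9.41)²/9.41 + (22−17.46)²/17.46 + (24−24.95)²/24.95 + (12−15.59)²/15.59 = 5.4266
df = 2

test statistic = 5.427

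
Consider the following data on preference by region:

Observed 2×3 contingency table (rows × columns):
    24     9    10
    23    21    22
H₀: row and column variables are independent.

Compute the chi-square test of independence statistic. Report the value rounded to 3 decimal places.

Row totals [43, 66], col totals [47, 30, 32], n=109
χ² = (24−18.54)²/18.54 + (9−11.83)²/11.83 + (10−12.62)²/12.62 + (23−28.46)²/28.46 + (21−18.17)²/18.17 + (22−19.38)²/19.38 = 4.6763
df = 2

test statistic = 4.676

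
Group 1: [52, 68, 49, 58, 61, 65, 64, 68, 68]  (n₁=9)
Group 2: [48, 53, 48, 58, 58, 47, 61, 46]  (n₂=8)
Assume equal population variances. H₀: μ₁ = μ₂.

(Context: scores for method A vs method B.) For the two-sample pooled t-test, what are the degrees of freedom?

degrees of freedom = 15

df = n₁ + n₂ − 2 = 9 + 8 − 2 = 15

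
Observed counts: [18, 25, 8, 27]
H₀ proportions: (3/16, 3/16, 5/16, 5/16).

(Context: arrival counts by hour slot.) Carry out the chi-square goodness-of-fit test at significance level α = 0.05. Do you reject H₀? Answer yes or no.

n = 78; E_i = n·p_i = [14.62, 14.62, 24.38, 24.38]
χ² = (18−14.62)²/14.62 + (25−14.62)²/14.62 + (8−24.38)²/24.38 + (27−24.38)²/24.38 = 19.4222
df = 3
p-value (upper-tail) = 0.00022
At α=0.05: p < α → reject H₀

reject H₀: yes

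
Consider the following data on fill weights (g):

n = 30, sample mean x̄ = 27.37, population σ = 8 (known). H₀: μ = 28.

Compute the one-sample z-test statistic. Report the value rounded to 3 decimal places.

test statistic = -0.431

SE = σ/√n = 8/√30 = 1.4606
z = (x̄−μ₀)/SE = (27.37−28)/1.4606 = -0.4313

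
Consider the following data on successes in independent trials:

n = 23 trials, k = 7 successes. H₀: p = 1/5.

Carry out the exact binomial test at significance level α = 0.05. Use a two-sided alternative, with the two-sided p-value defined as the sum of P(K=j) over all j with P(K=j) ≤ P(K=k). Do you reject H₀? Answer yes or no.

Exact binomial: n=23, k=7, p₀=1/5=0.2000
P(X=j) = C(n,j)·p₀^j·(1−p₀)^(n−j); p = Σ P(X=j) over j with P(X=j) ≤ P(X=7)
p-value (two-sided) = 0.19968
At α=0.05: p ≥ α → fail to reject H₀

reject H₀: no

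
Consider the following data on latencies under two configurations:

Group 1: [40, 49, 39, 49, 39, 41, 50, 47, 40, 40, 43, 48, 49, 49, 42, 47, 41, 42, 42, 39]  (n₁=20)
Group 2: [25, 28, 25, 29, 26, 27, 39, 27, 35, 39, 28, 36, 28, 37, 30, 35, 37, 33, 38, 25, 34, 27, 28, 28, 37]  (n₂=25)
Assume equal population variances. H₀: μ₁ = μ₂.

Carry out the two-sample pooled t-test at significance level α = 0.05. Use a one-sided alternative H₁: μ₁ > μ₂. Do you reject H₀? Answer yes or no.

x̄₁=43.800, s₁=4.124, n₁=20
x̄₂=31.240, s₂=4.935, n₂=25
s_p² = [19·4.124² + 24·4.935²]/43 = 21.1107
SE = √(s_p²·(1/20+1/25)) = 1.3784
t = (43.800−31.240)/1.3784 = 9.1121
df = 43
p-value (one-sided, H₁ greater) = 0.00000
At α=0.05: p < α → reject H₀

reject H₀: yes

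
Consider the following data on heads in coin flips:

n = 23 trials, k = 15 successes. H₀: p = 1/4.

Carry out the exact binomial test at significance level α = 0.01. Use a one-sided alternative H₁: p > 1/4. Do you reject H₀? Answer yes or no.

Exact binomial: n=23, k=15, p₀=1/4=0.2500
P(X≥15) from Σ C(n,i)·p₀^i·(1−p₀)^(n−i)
p-value (one-sided, H₁ greater) = 0.00005
At α=0.01: p < α → reject H₀

reject H₀: yes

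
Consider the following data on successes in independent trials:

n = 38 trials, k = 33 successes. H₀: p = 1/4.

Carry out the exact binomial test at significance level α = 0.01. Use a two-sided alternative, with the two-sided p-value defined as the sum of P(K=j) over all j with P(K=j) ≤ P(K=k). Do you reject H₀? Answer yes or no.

reject H₀: yes

Exact binomial: n=38, k=33, p₀=1/4=0.2500
P(X=j) = C(n,j)·p₀^j·(1−p₀)^(n−j); p = Σ P(X=j) over j with P(X=j) ≤ P(X=33)
p-value (two-sided) = 0.00000
At α=0.01: p < α → reject H₀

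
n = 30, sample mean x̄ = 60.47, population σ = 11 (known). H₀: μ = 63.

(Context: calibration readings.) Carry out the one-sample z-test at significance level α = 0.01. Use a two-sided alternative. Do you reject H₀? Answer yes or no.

reject H₀: no

SE = σ/√n = 11/√30 = 2.0083
z = (x̄−μ₀)/SE = (60.47−63)/2.0083 = -1.2598
p-value (two-sided) = 0.20776
At α=0.01: p ≥ α → fail to reject H₀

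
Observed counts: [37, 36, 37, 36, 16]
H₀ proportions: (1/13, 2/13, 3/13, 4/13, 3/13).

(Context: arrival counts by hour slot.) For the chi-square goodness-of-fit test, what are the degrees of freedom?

df = k − 1 = 5 − 1 = 4

degrees of freedom = 4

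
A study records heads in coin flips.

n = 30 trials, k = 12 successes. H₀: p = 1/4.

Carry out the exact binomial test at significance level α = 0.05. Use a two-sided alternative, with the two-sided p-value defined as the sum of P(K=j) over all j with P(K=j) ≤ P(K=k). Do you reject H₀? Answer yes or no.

reject H₀: no

Exact binomial: n=30, k=12, p₀=1/4=0.2500
P(X=j) = C(n,j)·p₀^j·(1−p₀)^(n−j); p = Σ P(X=j) over j with P(X=j) ≤ P(X=12)
p-value (two-sided) = 0.08811
At α=0.05: p ≥ α → fail to reject H₀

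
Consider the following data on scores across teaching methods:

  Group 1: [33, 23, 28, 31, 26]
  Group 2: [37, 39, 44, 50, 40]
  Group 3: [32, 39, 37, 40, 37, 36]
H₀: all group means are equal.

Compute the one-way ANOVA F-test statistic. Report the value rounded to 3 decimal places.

Group means [28.20, 42.00, 36.83], grand mean 35.750
SSB = Σnᵢ(x̄ᵢ−x̄)² = 487.367; SSW = ΣΣ(x−x̄ᵢ)² = 207.633
MSB = 487.367/2 = 243.6833; MSW = 207.633/13 = 15.9718
F = MSB/MSW = 15.2571
df = (2, 13)

test statistic = 15.257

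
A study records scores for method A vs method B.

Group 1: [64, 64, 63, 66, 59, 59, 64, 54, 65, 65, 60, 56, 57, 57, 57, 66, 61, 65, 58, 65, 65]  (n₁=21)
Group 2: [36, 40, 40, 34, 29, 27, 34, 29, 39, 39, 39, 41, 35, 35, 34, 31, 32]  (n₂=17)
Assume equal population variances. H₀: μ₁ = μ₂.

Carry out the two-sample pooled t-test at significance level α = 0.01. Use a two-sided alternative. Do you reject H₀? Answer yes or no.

reject H₀: yes

x̄₁=61.429, s₁=3.854, n₁=21
x̄₂=34.941, s₂=4.322, n₂=17
s_p² = [20·3.854² + 16·4.322²]/36 = 16.5579
SE = √(s_p²·(1/21+1/17)) = 1.3276
t = (61.429−34.941)/1.3276 = 19.9517
df = 36
p-value (two-sided) = 0.00000
At α=0.01: p < α → reject H₀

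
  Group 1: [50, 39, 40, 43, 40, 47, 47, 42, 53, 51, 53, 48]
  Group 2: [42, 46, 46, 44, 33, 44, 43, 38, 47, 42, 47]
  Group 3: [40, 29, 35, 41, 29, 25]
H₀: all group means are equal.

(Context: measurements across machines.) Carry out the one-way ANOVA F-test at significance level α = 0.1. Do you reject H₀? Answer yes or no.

Group means [46.08, 42.91, 33.17], grand mean 42.207
SSB = Σnᵢ(x̄ᵢ−x̄)² = 676.100; SSW = ΣΣ(x−x̄ᵢ)² = 682.659
MSB = 676.100/2 = 338.0498; MSW = 682.659/26 = 26.2561
F = MSB/MSW = 12.8751
df = (2, 26)
p-value (upper-tail) = 0.00013
At α=0.1: p < α → reject H₀

reject H₀: yes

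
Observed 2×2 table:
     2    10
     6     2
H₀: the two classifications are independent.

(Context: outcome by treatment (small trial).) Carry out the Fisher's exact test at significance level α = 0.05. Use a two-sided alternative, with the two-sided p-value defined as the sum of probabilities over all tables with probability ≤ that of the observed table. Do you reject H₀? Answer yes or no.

reject H₀: yes

Margins: r₁=12, r₂=8, c₁=8, c₂=12, n=20
p_obs = C(12,2)·C(8,6)/C(20,8); sum pmf over tables with pmf ≤ p_obs
p-value (two-sided) = 0.01937
At α=0.05: p < α → reject H₀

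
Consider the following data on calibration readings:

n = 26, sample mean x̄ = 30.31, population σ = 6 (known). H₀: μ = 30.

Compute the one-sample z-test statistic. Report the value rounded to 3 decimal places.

SE = σ/√n = 6/√26 = 1.1767
z = (x̄−μ₀)/SE = (30.31−30)/1.1767 = 0.2634

test statistic = 0.263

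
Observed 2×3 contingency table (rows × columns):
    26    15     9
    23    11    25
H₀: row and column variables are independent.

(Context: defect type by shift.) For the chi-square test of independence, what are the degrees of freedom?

df = (r−1)(c−1) = (2−1)·(3−1) = 2

degrees of freedom = 2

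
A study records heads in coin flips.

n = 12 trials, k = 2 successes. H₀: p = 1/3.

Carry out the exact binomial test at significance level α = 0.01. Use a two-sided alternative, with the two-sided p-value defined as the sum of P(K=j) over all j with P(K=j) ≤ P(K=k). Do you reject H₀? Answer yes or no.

Exact binomial: n=12, k=2, p₀=1/3=0.3333
P(X=j) = C(n,j)·p₀^j·(1−p₀)^(n−j); p = Σ P(X=j) over j with P(X=j) ≤ P(X=2)
p-value (two-sided) = 0.35885
At α=0.01: p ≥ α → fail to reject H₀

reject H₀: no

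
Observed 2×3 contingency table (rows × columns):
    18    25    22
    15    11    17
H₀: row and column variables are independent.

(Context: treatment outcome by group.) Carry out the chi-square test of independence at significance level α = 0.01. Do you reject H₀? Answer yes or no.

reject H₀: no

Row totals [65, 43], col totals [33, 36, 39], n=108
χ² = (18−19.86)²/19.86 + (25−21.67)²/21.67 + (22−23.47)²/23.47 + (15−13.14)²/13.14 + (11−14.33)²/14.33 + (17−15.53)²/15.53 = 1.9580
df = 2
p-value (upper-tail) = 0.37569
At α=0.01: p ≥ α → fail to reject H₀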